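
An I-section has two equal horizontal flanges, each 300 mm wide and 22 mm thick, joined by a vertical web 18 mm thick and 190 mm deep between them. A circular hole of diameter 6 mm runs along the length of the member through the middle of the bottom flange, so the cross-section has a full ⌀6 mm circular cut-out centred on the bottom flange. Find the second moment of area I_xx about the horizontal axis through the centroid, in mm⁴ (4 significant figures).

I_xx ≈ 1.588 × 10⁸ mm⁴

Treat the section as a set of non-overlapping primitives; coordinates are from the bounding-box lower-left.
Bottom flange: 300 × 22, A = 6 600 mm², y = 11 mm, Ī = 266 200 mm⁴.
Web: 18 × 190, A = 3 420 mm², y = 117 mm, Ī = 10 288 500 mm⁴.
Top flange: 300 × 22, A = 6 600 mm², y = 223 mm, Ī = 266 200 mm⁴.
Hole (subtracted): ⌀6, A = 28.2743 mm², y = 11 mm, Ī = 63.6173 mm⁴.
Centroid: ȳ = ΣA·y / ΣA = 117.181 mm.
Transfer each piece to the horizontal axis through the centroid using Ī + A·d² with d = y − 117.181:
  bottom flange: d = -106.181 mm → contributes +74 676 763 mm⁴
  web: d = -0.180637 mm → contributes +10 288 612 mm⁴
  top flange: d = 105.819 mm → contributes +74 171 268 mm⁴
  hole: d = -106.181 mm → contributes −318 838 mm⁴
Total I = 158 817 805 mm⁴.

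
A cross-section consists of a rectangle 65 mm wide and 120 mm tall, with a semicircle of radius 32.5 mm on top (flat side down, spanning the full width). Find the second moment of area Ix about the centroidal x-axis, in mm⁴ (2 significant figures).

Ix ≈ 1.7 × 10⁷ mm⁴

Decompose the section into non-overlapping parts with the origin at the bottom-left of its bounding rectangle.
Rectangular body: 65 × 120, A = 7 800 mm², y = 60 mm, Ī = 9 360 000 mm⁴.
Semicircular cap: semicircle r = 32.5, A = 1 659 mm², y = 133.8 mm, Ī = 122 452 mm⁴.
Centroid: ȳ = ΣA·y / ΣA = 72.94 mm.
Transfer each piece to the centroidal x-axis using Ī + A·d² with d = y − 72.94:
  rectangular body: d = -12.94 mm → contributes +10 666 768 mm⁴
  semicircular cap: d = 60.85 mm → contributes +6 265 821 mm⁴
Total I = 16 932 590 mm⁴.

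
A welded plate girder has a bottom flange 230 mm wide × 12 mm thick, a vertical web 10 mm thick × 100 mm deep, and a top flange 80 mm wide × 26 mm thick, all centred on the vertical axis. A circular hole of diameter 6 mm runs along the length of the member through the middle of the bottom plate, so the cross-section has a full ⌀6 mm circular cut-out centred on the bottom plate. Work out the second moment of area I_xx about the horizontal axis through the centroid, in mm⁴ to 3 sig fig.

I_xx ≈ 1.77 × 10⁷ mm⁴

Split into non-overlapping primitives; take the origin at the lower-left of the bounding box.
Bottom plate: 230 × 12, A = 2 760 mm², y = 6 mm, Ī = 33 120 mm⁴.
Web plate: 10 × 100, A = 1 000 mm², y = 62 mm, Ī = 833 333 mm⁴.
Top plate: 80 × 26, A = 2 080 mm², y = 125 mm, Ī = 117 173 mm⁴.
Hole (subtracted): ⌀6, A = 28.274 mm², y = 6 mm, Ī = 63.617 mm⁴.
Centroid: ȳ = ΣA·y / ΣA = 58.225 mm.
Transfer each piece to the horizontal axis through the centroid using Ī + A·d² with d = y − 58.225:
  bottom plate: d = -52.225 mm → contributes +7 561 014 mm⁴
  web plate: d = 3.7745 mm → contributes +847 581 mm⁴
  top plate: d = 66.775 mm → contributes +9 391 561 mm⁴
  hole: d = -52.225 mm → contributes −77 182 mm⁴
Total I = 17 722 974 mm⁴.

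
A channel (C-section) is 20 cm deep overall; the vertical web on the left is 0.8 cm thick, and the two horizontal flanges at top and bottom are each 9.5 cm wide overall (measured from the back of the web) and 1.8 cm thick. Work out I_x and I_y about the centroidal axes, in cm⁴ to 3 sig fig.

Treat the section as a set of non-overlapping primitives; coordinates are from the bounding-box lower-left.
Web: 0.8 × 20, A = 16 cm², y = 10 cm, Ī = 533.33 cm⁴.
Top flange (beyond web): 8.7 × 1.8, A = 15.66 cm², y = 19.1 cm, Ī = 4.2282 cm⁴.
Bottom flange (beyond web): 8.7 × 1.8, A = 15.66 cm², y = 0.9 cm, Ī = 4.2282 cm⁴.
By symmetry the centroid is at mid-height, ȳ = 10 cm.
Transfer each piece to the centroidal x-axis using Ī + A·d² with d = y − 10:
  web: d = 0 cm → contributes +533.33 cm⁴
  top flange (beyond web): d = 9.1 cm → contributes +1 301 cm⁴
  bottom flange (beyond web): d = -9.1 cm → contributes +1 301 cm⁴
Total I = 3135.4 cm⁴.
For the y-axis: x̄ = 3.5439 cm.
Repeating about the centroidal y-axis gives I_y = 437.34 cm⁴.

I_x ≈ 3140 cm⁴, I_y ≈ 437 cm⁴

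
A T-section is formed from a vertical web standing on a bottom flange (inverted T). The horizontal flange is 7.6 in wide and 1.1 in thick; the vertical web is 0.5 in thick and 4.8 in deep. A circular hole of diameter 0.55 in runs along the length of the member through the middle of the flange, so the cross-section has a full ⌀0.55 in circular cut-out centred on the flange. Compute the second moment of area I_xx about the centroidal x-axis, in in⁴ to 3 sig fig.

Decompose the section into non-overlapping parts with the origin at the bottom-left of its bounding rectangle.
Flange: 7.6 × 1.1, A = 8.36 in², y = 0.55 in, Ī = 0.84297 in⁴.
Web: 0.5 × 4.8, A = 2.4 in², y = 3.5 in, Ī = 4.608 in⁴.
Hole (subtracted): ⌀0.55, A = 0.23758 in², y = 0.55 in, Ī = 0.0044918 in⁴.
Centroid: ȳ = ΣA·y / ΣA = 1.2228 in.
Transfer each piece to the centroidal x-axis using Ī + A·d² with d = y − 1.2228:
  flange: d = -0.67285 in → contributes +4.6278 in⁴
  web: d = 2.2772 in → contributes +17.053 in⁴
  hole: d = -0.67285 in → contributes −0.11205 in⁴
Total I = 21.569 in⁴.

I_xx ≈ 21.6 in⁴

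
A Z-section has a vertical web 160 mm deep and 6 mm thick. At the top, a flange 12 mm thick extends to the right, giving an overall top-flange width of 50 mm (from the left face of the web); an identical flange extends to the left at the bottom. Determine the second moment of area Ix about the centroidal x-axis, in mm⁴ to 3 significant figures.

Ix ≈ 7.84 × 10⁶ mm⁴

Decompose the section into non-overlapping parts with the origin at the bottom-left of its bounding rectangle.
Web: 6 × 160, A = 960 mm², y = 80 mm, Ī = 2 048 000 mm⁴.
Top flange (beyond web): 44 × 12, A = 528 mm², y = 154 mm, Ī = 6 336 mm⁴.
Bottom flange (beyond web): 44 × 12, A = 528 mm², y = 6 mm, Ī = 6 336 mm⁴.
Centroid: ȳ = ΣA·y / ΣA = 80 mm.
Transfer each piece to the centroidal x-axis using Ī + A·d² with d = y − 80:
  web: d = 0 mm → contributes +2 048 000 mm⁴
  top flange (beyond web): d = 74 mm → contributes +2 897 664 mm⁴
  bottom flange (beyond web): d = -74 mm → contributes +2 897 664 mm⁴
Total I = 7 843 328 mm⁴.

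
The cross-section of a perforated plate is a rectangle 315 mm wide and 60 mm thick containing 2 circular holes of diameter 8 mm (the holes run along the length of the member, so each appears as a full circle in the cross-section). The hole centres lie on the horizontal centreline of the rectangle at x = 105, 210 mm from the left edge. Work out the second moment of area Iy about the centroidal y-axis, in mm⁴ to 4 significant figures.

Iy ≈ 1.560 × 10⁸ mm⁴

Decompose the section into non-overlapping parts with the origin at the bottom-left of its bounding rectangle.
Plate: 315 × 60, A = 18 900 mm², x = 157.5 mm, Ī = 156 279 375 mm⁴.
Hole 1 (subtracted): ⌀8, A = 50.2655 mm², x = 105 mm, Ī = 201.062 mm⁴.
Hole 2 (subtracted): ⌀8, A = 50.2655 mm², x = 210 mm, Ī = 201.062 mm⁴.
By symmetry the centroid is at mid-width, x̄ = 157.5 mm.
Transfer each piece to the centroidal y-axis using Ī + A·d² with d = x − 157.5:
  plate: d = 0 mm → contributes +156 279 375 mm⁴
  hole 1: d = -52.5 mm → contributes −138 745 mm⁴
  hole 2: d = 52.5 mm → contributes −138 745 mm⁴
Total I = 156 001 884 mm⁴.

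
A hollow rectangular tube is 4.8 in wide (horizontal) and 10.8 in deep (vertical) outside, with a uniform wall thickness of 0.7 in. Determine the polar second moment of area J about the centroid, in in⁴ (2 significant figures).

Decompose the section into non-overlapping parts with the origin at the bottom-left of its bounding rectangle.
Outer rectangle: 4.8 × 10.8, A = 51.84 in², y = 5.4 in, Ī = 503.9 in⁴.
Inner void (subtracted): 3.4 × 9.4, A = 31.96 in², y = 5.4 in, Ī = 235.3 in⁴.
By symmetry the centroid is at mid-height, ȳ = 5.4 in.
All pieces are centred on the centroidal x-axis, so I = ΣĪ (holes subtracted) = 268.6 in⁴.
Repeating about the centroidal y-axis gives I_y = 68.74 in⁴.
Polar second moment: J = I_x + I_y = 337.3 in⁴.

J ≈ 340 in⁴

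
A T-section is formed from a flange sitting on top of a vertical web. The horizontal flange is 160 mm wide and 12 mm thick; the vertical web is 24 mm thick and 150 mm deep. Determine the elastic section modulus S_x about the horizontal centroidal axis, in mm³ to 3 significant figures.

S_x ≈ 1.45 × 10⁵ mm³

Treat the section as a set of non-overlapping primitives; coordinates are from the bounding-box lower-left.
Flange: 160 × 12, A = 1 920 mm², y = 156 mm, Ī = 23 040 mm⁴.
Web: 24 × 150, A = 3 600 mm², y = 75 mm, Ī = 6 750 000 mm⁴.
Centroid: ȳ = ΣA·y / ΣA = 103.17 mm.
Transfer each piece to the horizontal centroidal axis using Ī + A·d² with d = y − 103.17:
  flange: d = 52.826 mm → contributes +5 380 983 mm⁴
  web: d = -28.174 mm → contributes +9 607 570 mm⁴
Total I = 14 988 553 mm⁴.
Extreme fibre distance c = 103.17 mm; S = I/c = 145 275 mm³.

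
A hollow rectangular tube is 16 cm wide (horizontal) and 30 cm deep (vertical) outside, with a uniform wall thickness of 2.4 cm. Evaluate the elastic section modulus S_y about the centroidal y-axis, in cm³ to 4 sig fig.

S_y ≈ 911.2 cm³

Break the section into simple shapes (no overlaps), measuring from the bottom-left corner of the bounding box.
Outer rectangle: 16 × 30, A = 480 cm², x = 8 cm, Ī = 10 240 cm⁴.
Inner void (subtracted): 11.2 × 25.2, A = 282.24 cm², x = 8 cm, Ī = 2950.35 cm⁴.
By symmetry the centroid is at mid-width, x̄ = 8 cm.
All pieces are centred on the centroidal y-axis, so I = ΣĪ (holes subtracted) = 7289.65 cm⁴.
Extreme fibre distance c = 8 cm; S = I/c = 911.206 cm³.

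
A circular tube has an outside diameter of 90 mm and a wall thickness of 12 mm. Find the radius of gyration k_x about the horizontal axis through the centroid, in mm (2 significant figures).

k_x ≈ 28 mm

Split into non-overlapping primitives; take the origin at the lower-left of the bounding box.
Outer circle: ⌀90, A = 6 362 mm², y = 45 mm, Ī = 3 220 623 mm⁴.
Bore (subtracted): ⌀66, A = 3 421 mm², y = 45 mm, Ī = 931 420 mm⁴.
By symmetry the centroid is at mid-height, ȳ = 45 mm.
All pieces are centred on the horizontal axis through the centroid, so I = ΣĪ (holes subtracted) = 2 289 203 mm⁴.
Radius of gyration: k = √(I/A) = √(2 289 203 / 2 941) = 27.9 mm.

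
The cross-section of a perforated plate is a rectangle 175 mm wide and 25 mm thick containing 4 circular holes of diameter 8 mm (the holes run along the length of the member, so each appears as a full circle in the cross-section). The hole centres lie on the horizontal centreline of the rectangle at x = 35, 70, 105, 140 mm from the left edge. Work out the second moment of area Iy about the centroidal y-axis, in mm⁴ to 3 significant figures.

Iy ≈ 1.09 × 10⁷ mm⁴

Treat the section as a set of non-overlapping primitives; coordinates are from the bounding-box lower-left.
Plate: 175 × 25, A = 4 375 mm², x = 87.5 mm, Ī = 11 165 365 mm⁴.
Hole 1 (subtracted): ⌀8, A = 50.265 mm², x = 35 mm, Ī = 201.06 mm⁴.
Hole 2 (subtracted): ⌀8, A = 50.265 mm², x = 70 mm, Ī = 201.06 mm⁴.
Hole 3 (subtracted): ⌀8, A = 50.265 mm², x = 105 mm, Ī = 201.06 mm⁴.
Hole 4 (subtracted): ⌀8, A = 50.265 mm², x = 140 mm, Ī = 201.06 mm⁴.
By symmetry the centroid is at mid-width, x̄ = 87.5 mm.
Transfer each piece to the centroidal y-axis using Ī + A·d² with d = x − 87.5:
  plate: d = 0 mm → contributes +11 165 365 mm⁴
  hole 1: d = -52.5 mm → contributes −138 745 mm⁴
  hole 2: d = -17.5 mm → contributes −15 595 mm⁴
  hole 3: d = 17.5 mm → contributes −15 595 mm⁴
  hole 4: d = 52.5 mm → contributes −138 745 mm⁴
Total I = 10 856 684 mm⁴.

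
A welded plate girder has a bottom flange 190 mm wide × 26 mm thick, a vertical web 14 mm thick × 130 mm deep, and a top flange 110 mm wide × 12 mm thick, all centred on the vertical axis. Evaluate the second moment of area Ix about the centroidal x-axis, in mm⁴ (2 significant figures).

Ix ≈ 2.9 × 10⁷ mm⁴

Break the section into simple shapes (no overlaps), measuring from the bottom-left corner of the bounding box.
Bottom plate: 190 × 26, A = 4 940 mm², y = 13 mm, Ī = 278 287 mm⁴.
Web plate: 14 × 130, A = 1 820 mm², y = 91 mm, Ī = 2 563 167 mm⁴.
Top plate: 110 × 12, A = 1 320 mm², y = 162 mm, Ī = 15 840 mm⁴.
Centroid: ȳ = ΣA·y / ΣA = 54.91 mm.
Transfer each piece to the centroidal x-axis using Ī + A·d² with d = y − 54.91:
  bottom plate: d = -41.91 mm → contributes +8 955 509 mm⁴
  web plate: d = 36.09 mm → contributes +4 933 578 mm⁴
  top plate: d = 107.1 mm → contributes +15 153 702 mm⁴
Total I = 29 042 789 mm⁴.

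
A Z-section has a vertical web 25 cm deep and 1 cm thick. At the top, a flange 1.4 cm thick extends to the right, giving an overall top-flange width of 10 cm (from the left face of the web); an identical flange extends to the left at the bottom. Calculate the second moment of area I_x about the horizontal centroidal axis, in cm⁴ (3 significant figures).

Split into non-overlapping primitives; take the origin at the lower-left of the bounding box.
Web: 1 × 25, A = 25 cm², y = 12.5 cm, Ī = 1302.1 cm⁴.
Top flange (beyond web): 9 × 1.4, A = 12.6 cm², y = 24.3 cm, Ī = 2.058 cm⁴.
Bottom flange (beyond web): 9 × 1.4, A = 12.6 cm², y = 0.7 cm, Ī = 2.058 cm⁴.
Centroid: ȳ = ΣA·y / ΣA = 12.5 cm.
Transfer each piece to the horizontal centroidal axis using Ī + A·d² with d = y − 12.5:
  web: d = 0 cm → contributes +1302.1 cm⁴
  top flange (beyond web): d = 11.8 cm → contributes +1756.5 cm⁴
  bottom flange (beyond web): d = -11.8 cm → contributes +1756.5 cm⁴
Total I = 4 815 cm⁴.

I_x ≈ 4820 cm⁴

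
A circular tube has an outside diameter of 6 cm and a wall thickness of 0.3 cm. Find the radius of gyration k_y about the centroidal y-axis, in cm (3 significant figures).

Decompose the section into non-overlapping parts with the origin at the bottom-left of its bounding rectangle.
Outer circle: ⌀6, A = 28.274 cm², x = 3 cm, Ī = 63.617 cm⁴.
Bore (subtracted): ⌀5.4, A = 22.902 cm², x = 3 cm, Ī = 41.739 cm⁴.
By symmetry the centroid is at mid-width, x̄ = 3 cm.
All pieces are centred on the centroidal y-axis, so I = ΣĪ (holes subtracted) = 21.878 cm⁴.
Radius of gyration: k = √(I/A) = √(21.878 / 5.3721) = 2.018 cm.

k_y ≈ 2.02 cm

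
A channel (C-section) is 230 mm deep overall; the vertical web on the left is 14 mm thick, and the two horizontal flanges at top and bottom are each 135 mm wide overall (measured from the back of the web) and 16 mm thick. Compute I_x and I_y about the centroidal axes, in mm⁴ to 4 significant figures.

I_x ≈ 5.861 × 10⁷ mm⁴, I_y ≈ 1.279 × 10⁷ mm⁴

Treat the section as a set of non-overlapping primitives; coordinates are from the bounding-box lower-left.
Web: 14 × 230, A = 3 220 mm², y = 115 mm, Ī = 14 194 833 mm⁴.
Top flange (beyond web): 121 × 16, A = 1 936 mm², y = 222 mm, Ī = 41301.3 mm⁴.
Bottom flange (beyond web): 121 × 16, A = 1 936 mm², y = 8 mm, Ī = 41301.3 mm⁴.
By symmetry the centroid is at mid-height, ȳ = 115 mm.
Transfer each piece to the centroidal x-axis using Ī + A·d² with d = y − 115:
  web: d = 0 mm → contributes +14 194 833 mm⁴
  top flange (beyond web): d = 107 mm → contributes +22 206 565 mm⁴
  bottom flange (beyond web): d = -107 mm → contributes +22 206 565 mm⁴
Total I = 58 607 964 mm⁴.
For the y-axis: x̄ = 43.8528 mm.
Repeating about the centroidal y-axis gives I_y = 12 786 710 mm⁴.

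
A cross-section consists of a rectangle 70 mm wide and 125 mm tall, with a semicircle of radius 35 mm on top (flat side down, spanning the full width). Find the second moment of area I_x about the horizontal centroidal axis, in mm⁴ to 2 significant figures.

I_x ≈ 2.1 × 10⁷ mm⁴

Treat the section as a set of non-overlapping primitives; coordinates are from the bounding-box lower-left.
Rectangular body: 70 × 125, A = 8 750 mm², y = 62.5 mm, Ī = 11 393 229 mm⁴.
Semicircular cap: semicircle r = 35, A = 1 924 mm², y = 139.9 mm, Ī = 164 704 mm⁴.
Centroid: ȳ = ΣA·y / ΣA = 76.44 mm.
Transfer each piece to the horizontal centroidal axis using Ī + A·d² with d = y − 76.44:
  rectangular body: d = -13.94 mm → contributes +13 094 674 mm⁴
  semicircular cap: d = 63.41 mm → contributes +7 901 659 mm⁴
Total I = 20 996 333 mm⁴.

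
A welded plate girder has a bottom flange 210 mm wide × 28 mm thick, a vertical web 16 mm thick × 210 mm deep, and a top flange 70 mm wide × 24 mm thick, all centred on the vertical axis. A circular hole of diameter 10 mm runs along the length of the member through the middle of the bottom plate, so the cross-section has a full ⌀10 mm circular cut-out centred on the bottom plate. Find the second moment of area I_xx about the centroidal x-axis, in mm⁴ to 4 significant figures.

Split into non-overlapping primitives; take the origin at the lower-left of the bounding box.
Bottom plate: 210 × 28, A = 5 880 mm², y = 14 mm, Ī = 384 160 mm⁴.
Web plate: 16 × 210, A = 3 360 mm², y = 133 mm, Ī = 12 348 000 mm⁴.
Top plate: 70 × 24, A = 1 680 mm², y = 250 mm, Ī = 80 640 mm⁴.
Hole (subtracted): ⌀10, A = 78.5398 mm², y = 14 mm, Ī = 490.874 mm⁴.
Centroid: ȳ = ΣA·y / ΣA = 87.4514 mm.
Transfer each piece to the centroidal x-axis using Ī + A·d² with d = y − 87.4514:
  bottom plate: d = -73.4514 mm → contributes +32 107 362 mm⁴
  web plate: d = 45.5486 mm → contributes +19 318 920 mm⁴
  top plate: d = 162.549 mm → contributes +44 469 701 mm⁴
  hole: d = -73.4514 mm → contributes −424 221 mm⁴
Total I = 95 471 762 mm⁴.

I_xx ≈ 9.547 × 10⁷ mm⁴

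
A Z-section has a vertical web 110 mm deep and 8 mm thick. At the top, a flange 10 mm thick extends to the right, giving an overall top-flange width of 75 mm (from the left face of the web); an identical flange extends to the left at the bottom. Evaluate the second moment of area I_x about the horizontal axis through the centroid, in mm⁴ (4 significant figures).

Split into non-overlapping primitives; take the origin at the lower-left of the bounding box.
Web: 8 × 110, A = 880 mm², y = 55 mm, Ī = 887 333 mm⁴.
Top flange (beyond web): 67 × 10, A = 670 mm², y = 105 mm, Ī = 5583.33 mm⁴.
Bottom flange (beyond web): 67 × 10, A = 670 mm², y = 5 mm, Ī = 5583.33 mm⁴.
Centroid: ȳ = ΣA·y / ΣA = 55 mm.
Transfer each piece to the horizontal axis through the centroid using Ī + A·d² with d = y − 55:
  web: d = 0 mm → contributes +887 333 mm⁴
  top flange (beyond web): d = 50 mm → contributes +1 680 583 mm⁴
  bottom flange (beyond web): d = -50 mm → contributes +1 680 583 mm⁴
Total I = 4 248 500 mm⁴.

I_x ≈ 4.249 × 10⁶ mm⁴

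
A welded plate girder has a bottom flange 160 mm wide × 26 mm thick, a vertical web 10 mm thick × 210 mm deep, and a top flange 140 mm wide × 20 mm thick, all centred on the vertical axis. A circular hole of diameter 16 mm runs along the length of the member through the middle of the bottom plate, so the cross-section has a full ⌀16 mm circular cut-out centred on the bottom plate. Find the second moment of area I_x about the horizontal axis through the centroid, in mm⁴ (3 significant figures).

I_x ≈ 9.78 × 10⁷ mm⁴

Break the section into simple shapes (no overlaps), measuring from the bottom-left corner of the bounding box.
Bottom plate: 160 × 26, A = 4 160 mm², y = 13 mm, Ī = 234 347 mm⁴.
Web plate: 10 × 210, A = 2 100 mm², y = 131 mm, Ī = 7 717 500 mm⁴.
Top plate: 140 × 20, A = 2 800 mm², y = 246 mm, Ī = 93 333 mm⁴.
Hole (subtracted): ⌀16, A = 201.06 mm², y = 13 mm, Ī = 3 217 mm⁴.
Centroid: ȳ = ΣA·y / ΣA = 114.61 mm.
Transfer each piece to the horizontal axis through the centroid using Ī + A·d² with d = y − 114.61:
  bottom plate: d = -101.61 mm → contributes +43 188 782 mm⁴
  web plate: d = 16.385 mm → contributes +8 281 291 mm⁴
  top plate: d = 131.39 mm → contributes +48 427 067 mm⁴
  hole: d = -101.61 mm → contributes −2 079 299 mm⁴
Total I = 97 817 841 mm⁴.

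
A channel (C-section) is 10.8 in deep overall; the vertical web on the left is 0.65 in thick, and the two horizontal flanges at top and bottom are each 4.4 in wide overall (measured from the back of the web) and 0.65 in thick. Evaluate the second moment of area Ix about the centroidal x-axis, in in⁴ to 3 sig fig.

Split into non-overlapping primitives; take the origin at the lower-left of the bounding box.
Web: 0.65 × 10.8, A = 7.02 in², y = 5.4 in, Ī = 68.234 in⁴.
Top flange (beyond web): 3.75 × 0.65, A = 2.4375 in², y = 10.475 in, Ī = 0.08582 in⁴.
Bottom flange (beyond web): 3.75 × 0.65, A = 2.4375 in², y = 0.325 in, Ī = 0.08582 in⁴.
By symmetry the centroid is at mid-height, ȳ = 5.4 in.
Transfer each piece to the centroidal x-axis using Ī + A·d² with d = y − 5.4:
  web: d = 0 in → contributes +68.234 in⁴
  top flange (beyond web): d = 5.075 in → contributes +62.865 in⁴
  bottom flange (beyond web): d = -5.075 in → contributes +62.865 in⁴
Total I = 193.96 in⁴.

Ix ≈ 194 in⁴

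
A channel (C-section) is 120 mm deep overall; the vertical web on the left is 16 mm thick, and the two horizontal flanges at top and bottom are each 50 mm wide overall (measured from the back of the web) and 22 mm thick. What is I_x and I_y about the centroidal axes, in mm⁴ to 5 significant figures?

Split into non-overlapping primitives; take the origin at the lower-left of the bounding box.
Web: 16 × 120, A = 1 920 mm², y = 60 mm, Ī = 2 304 000 mm⁴.
Top flange (beyond web): 34 × 22, A = 748 mm², y = 109 mm, Ī = 30169.33 mm⁴.
Bottom flange (beyond web): 34 × 22, A = 748 mm², y = 11 mm, Ī = 30169.33 mm⁴.
By symmetry the centroid is at mid-height, ȳ = 60 mm.
Transfer each piece to the centroidal x-axis using Ī + A·d² with d = y − 60:
  web: d = 0 mm → contributes +2 304 000 mm⁴
  top flange (beyond web): d = 49 mm → contributes +1 826 117 mm⁴
  bottom flange (beyond web): d = -49 mm → contributes +1 826 117 mm⁴
Total I = 5 956 235 mm⁴.
For the y-axis: x̄ = 18.94848 mm.
Repeating about the centroidal y-axis gives I_y = 710601.6 mm⁴.

I_x ≈ 5.9562 × 10⁶ mm⁴, I_y ≈ 7.1060 × 10⁵ mm⁴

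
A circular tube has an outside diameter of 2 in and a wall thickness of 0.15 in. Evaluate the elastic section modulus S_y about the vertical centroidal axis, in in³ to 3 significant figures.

Treat the section as a set of non-overlapping primitives; coordinates are from the bounding-box lower-left.
Outer circle: ⌀2, A = 3.1416 in², x = 1 in, Ī = 0.7854 in⁴.
Bore (subtracted): ⌀1.7, A = 2.2698 in², x = 1 in, Ī = 0.40998 in⁴.
By symmetry the centroid is at mid-width, x̄ = 1 in.
All pieces are centred on the vertical centroidal axis, so I = ΣĪ (holes subtracted) = 0.37542 in⁴.
Extreme fibre distance c = 1 in; S = I/c = 0.37542 in³.

S_y ≈ 0.375 in³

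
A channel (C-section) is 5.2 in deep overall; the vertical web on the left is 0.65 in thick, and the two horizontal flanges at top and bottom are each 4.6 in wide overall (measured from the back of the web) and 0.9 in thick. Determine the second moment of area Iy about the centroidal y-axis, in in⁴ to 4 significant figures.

Split into non-overlapping primitives; take the origin at the lower-left of the bounding box.
Web: 0.65 × 5.2, A = 3.38 in², x = 0.325 in, Ī = 0.119004 in⁴.
Top flange (beyond web): 3.95 × 0.9, A = 3.555 in², x = 2.625 in, Ī = 4.62224 in⁴.
Bottom flange (beyond web): 3.95 × 0.9, A = 3.555 in², x = 2.625 in, Ī = 4.62224 in⁴.
Centroid: x̄ = ΣA·x / ΣA = 1.88391 in.
Transfer each piece to the centroidal y-axis using Ī + A·d² with d = x − 1.88391:
  web: d = -1.55891 in → contributes +8.33312 in⁴
  top flange (beyond web): d = 0.741087 in → contributes +6.57468 in⁴
  bottom flange (beyond web): d = 0.741087 in → contributes +6.57468 in⁴
Total I = 21.4825 in⁴.

Iy ≈ 21.48 in⁴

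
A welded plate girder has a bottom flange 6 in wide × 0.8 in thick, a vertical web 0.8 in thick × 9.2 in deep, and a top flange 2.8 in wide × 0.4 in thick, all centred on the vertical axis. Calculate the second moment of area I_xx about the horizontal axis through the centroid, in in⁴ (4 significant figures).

Treat the section as a set of non-overlapping primitives; coordinates are from the bounding-box lower-left.
Bottom plate: 6 × 0.8, A = 4.8 in², y = 0.4 in, Ī = 0.256 in⁴.
Web plate: 0.8 × 9.2, A = 7.36 in², y = 5.4 in, Ī = 51.9125 in⁴.
Top plate: 2.8 × 0.4, A = 1.12 in², y = 10.2 in, Ī = 0.0149333 in⁴.
Centroid: ȳ = ΣA·y / ΣA = 3.99759 in.
Transfer each piece to the horizontal axis through the centroid using Ī + A·d² with d = y − 3.99759:
  bottom plate: d = -3.59759 in → contributes +62.3808 in⁴
  web plate: d = 1.40241 in → contributes +66.3878 in⁴
  top plate: d = 6.20241 in → contributes +43.1012 in⁴
Total I = 171.87 in⁴.

I_xx ≈ 171.9 in⁴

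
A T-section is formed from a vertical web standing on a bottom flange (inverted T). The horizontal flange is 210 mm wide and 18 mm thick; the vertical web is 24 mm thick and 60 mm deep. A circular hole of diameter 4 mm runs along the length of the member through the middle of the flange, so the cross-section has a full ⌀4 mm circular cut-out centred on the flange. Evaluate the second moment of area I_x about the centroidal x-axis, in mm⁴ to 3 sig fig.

Decompose the section into non-overlapping parts with the origin at the bottom-left of its bounding rectangle.
Flange: 210 × 18, A = 3 780 mm², y = 9 mm, Ī = 102 060 mm⁴.
Web: 24 × 60, A = 1 440 mm², y = 48 mm, Ī = 432 000 mm⁴.
Hole (subtracted): ⌀4, A = 12.566 mm², y = 9 mm, Ī = 12.566 mm⁴.
Centroid: ȳ = ΣA·y / ΣA = 19.785 mm.
Transfer each piece to the centroidal x-axis using Ī + A·d² with d = y − 19.785:
  flange: d = -10.785 mm → contributes +541 701 mm⁴
  web: d = 28.215 mm → contributes +1 578 398 mm⁴
  hole: d = -10.785 mm → contributes −1474.1 mm⁴
Total I = 2 118 625 mm⁴.

I_x ≈ 2.12 × 10⁶ mm⁴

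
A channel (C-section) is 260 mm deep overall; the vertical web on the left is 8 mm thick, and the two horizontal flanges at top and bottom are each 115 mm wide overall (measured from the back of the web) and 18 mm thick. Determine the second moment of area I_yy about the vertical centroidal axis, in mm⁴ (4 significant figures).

Break the section into simple shapes (no overlaps), measuring from the bottom-left corner of the bounding box.
Web: 8 × 260, A = 2 080 mm², x = 4 mm, Ī = 11093.3 mm⁴.
Top flange (beyond web): 107 × 18, A = 1 926 mm², x = 61.5 mm, Ī = 1 837 565 mm⁴.
Bottom flange (beyond web): 107 × 18, A = 1 926 mm², x = 61.5 mm, Ī = 1 837 565 mm⁴.
Centroid: x̄ = ΣA·x / ΣA = 41.3382 mm.
Transfer each piece to the vertical centroidal axis using Ī + A·d² with d = x − 41.3382:
  web: d = -37.3382 mm → contributes +2 910 902 mm⁴
  top flange (beyond web): d = 20.1618 mm → contributes +2 620 483 mm⁴
  bottom flange (beyond web): d = 20.1618 mm → contributes +2 620 483 mm⁴
Total I = 8 151 867 mm⁴.

I_yy ≈ 8.152 × 10⁶ mm⁴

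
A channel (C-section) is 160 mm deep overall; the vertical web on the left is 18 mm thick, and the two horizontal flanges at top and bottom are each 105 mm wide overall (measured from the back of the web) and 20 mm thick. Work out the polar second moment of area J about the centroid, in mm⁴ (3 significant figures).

Split into non-overlapping primitives; take the origin at the lower-left of the bounding box.
Web: 18 × 160, A = 2 880 mm², y = 80 mm, Ī = 6 144 000 mm⁴.
Top flange (beyond web): 87 × 20, A = 1 740 mm², y = 150 mm, Ī = 58 000 mm⁴.
Bottom flange (beyond web): 87 × 20, A = 1 740 mm², y = 10 mm, Ī = 58 000 mm⁴.
By symmetry the centroid is at mid-height, ȳ = 80 mm.
Transfer each piece to the centroidal x-axis using Ī + A·d² with d = y − 80:
  web: d = 0 mm → contributes +6 144 000 mm⁴
  top flange (beyond web): d = 70 mm → contributes +8 584 000 mm⁴
  bottom flange (beyond web): d = -70 mm → contributes +8 584 000 mm⁴
Total I = 23 312 000 mm⁴.
For the y-axis: x̄ = 37.726 mm.
Repeating about the centroidal y-axis gives I_y = 6 616 204 mm⁴.
Polar second moment: J = I_x + I_y = 29 928 204 mm⁴.

J ≈ 2.99 × 10⁷ mm⁴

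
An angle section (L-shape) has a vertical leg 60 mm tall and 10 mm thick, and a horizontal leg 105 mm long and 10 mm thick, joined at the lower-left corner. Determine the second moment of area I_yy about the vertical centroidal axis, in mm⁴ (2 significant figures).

I_yy ≈ 1.7 × 10⁶ mm⁴

Break the section into simple shapes (no overlaps), measuring from the bottom-left corner of the bounding box.
Vertical leg: 10 × 60, A = 600 mm², x = 5 mm, Ī = 5 000 mm⁴.
Horizontal leg (remainder): 95 × 10, A = 950 mm², x = 57.5 mm, Ī = 714 479 mm⁴.
Centroid: x̄ = ΣA·x / ΣA = 37.18 mm.
Transfer each piece to the vertical centroidal axis using Ī + A·d² with d = x − 37.18:
  vertical leg: d = -32.18 mm → contributes +626 232 mm⁴
  horizontal leg (remainder): d = 20.32 mm → contributes +1 106 836 mm⁴
Total I = 1 733 068 mm⁴.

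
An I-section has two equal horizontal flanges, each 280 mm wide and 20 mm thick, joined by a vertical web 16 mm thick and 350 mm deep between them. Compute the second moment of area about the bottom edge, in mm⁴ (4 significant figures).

Split into non-overlapping primitives; take the origin at the lower-left of the bounding box.
Bottom flange: 280 × 20, A = 5 600 mm², y = 10 mm, Ī = 186 667 mm⁴.
Web: 16 × 350, A = 5 600 mm², y = 195 mm, Ī = 57 166 667 mm⁴.
Top flange: 280 × 20, A = 5 600 mm², y = 380 mm, Ī = 186 667 mm⁴.
Transfer each piece to the bottom edge using Ī + A·d² with d = y − 0:
  bottom flange: d = 10 mm → contributes +746 667 mm⁴
  web: d = 195 mm → contributes +270 106 667 mm⁴
  top flange: d = 380 mm → contributes +808 826 667 mm⁴
Total I = 1 079 680 000 mm⁴.

I_base ≈ 1.080 × 10⁹ mm⁴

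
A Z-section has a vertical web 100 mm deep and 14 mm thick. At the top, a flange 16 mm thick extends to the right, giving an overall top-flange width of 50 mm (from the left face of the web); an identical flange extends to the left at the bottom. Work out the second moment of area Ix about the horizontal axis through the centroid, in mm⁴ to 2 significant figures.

Break the section into simple shapes (no overlaps), measuring from the bottom-left corner of the bounding box.
Web: 14 × 100, A = 1 400 mm², y = 50 mm, Ī = 1 166 667 mm⁴.
Top flange (beyond web): 36 × 16, A = 576 mm², y = 92 mm, Ī = 12 288 mm⁴.
Bottom flange (beyond web): 36 × 16, A = 576 mm², y = 8 mm, Ī = 12 288 mm⁴.
Centroid: ȳ = ΣA·y / ΣA = 50 mm.
Transfer each piece to the horizontal axis through the centroid using Ī + A·d² with d = y − 50:
  web: d = 0 mm → contributes +1 166 667 mm⁴
  top flange (beyond web): d = 42 mm → contributes +1 028 352 mm⁴
  bottom flange (beyond web): d = -42 mm → contributes +1 028 352 mm⁴
Total I = 3 223 371 mm⁴.

Ix ≈ 3.2 × 10⁶ mm⁴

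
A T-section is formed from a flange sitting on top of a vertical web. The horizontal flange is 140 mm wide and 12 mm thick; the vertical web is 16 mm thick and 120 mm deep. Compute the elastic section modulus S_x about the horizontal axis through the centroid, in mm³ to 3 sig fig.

Treat the section as a set of non-overlapping primitives; coordinates are from the bounding-box lower-left.
Flange: 140 × 12, A = 1 680 mm², y = 126 mm, Ī = 20 160 mm⁴.
Web: 16 × 120, A = 1 920 mm², y = 60 mm, Ī = 2 304 000 mm⁴.
Centroid: ȳ = ΣA·y / ΣA = 90.8 mm.
Transfer each piece to the horizontal axis through the centroid using Ī + A·d² with d = y − 90.8:
  flange: d = 35.2 mm → contributes +2 101 747 mm⁴
  web: d = -30.8 mm → contributes +4 125 389 mm⁴
Total I = 6 227 136 mm⁴.
Extreme fibre distance c = 90.8 mm; S = I/c = 68 581 mm³.

S_x ≈ 6.86 × 10⁴ mm³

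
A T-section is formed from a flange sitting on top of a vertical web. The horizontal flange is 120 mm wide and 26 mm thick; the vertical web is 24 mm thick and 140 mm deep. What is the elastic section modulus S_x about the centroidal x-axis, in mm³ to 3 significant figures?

S_x ≈ 1.53 × 10⁵ mm³

Split into non-overlapping primitives; take the origin at the lower-left of the bounding box.
Flange: 120 × 26, A = 3 120 mm², y = 153 mm, Ī = 175 760 mm⁴.
Web: 24 × 140, A = 3 360 mm², y = 70 mm, Ī = 5 488 000 mm⁴.
Centroid: ȳ = ΣA·y / ΣA = 109.96 mm.
Transfer each piece to the centroidal x-axis using Ī + A·d² with d = y − 109.96:
  flange: d = 43.037 mm → contributes +5 954 582 mm⁴
  web: d = -39.963 mm → contributes +10 854 049 mm⁴
Total I = 16 808 631 mm⁴.
Extreme fibre distance c = 109.96 mm; S = I/c = 152 857 mm³.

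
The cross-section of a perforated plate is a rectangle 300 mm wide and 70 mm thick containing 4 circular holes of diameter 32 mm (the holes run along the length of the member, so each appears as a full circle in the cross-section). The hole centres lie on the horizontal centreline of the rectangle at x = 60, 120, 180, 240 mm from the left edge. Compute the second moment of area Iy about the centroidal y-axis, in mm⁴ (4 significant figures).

Break the section into simple shapes (no overlaps), measuring from the bottom-left corner of the bounding box.
Plate: 300 × 70, A = 21 000 mm², x = 150 mm, Ī = 157 500 000 mm⁴.
Hole 1 (subtracted): ⌀32, A = 804.248 mm², x = 60 mm, Ī = 51471.9 mm⁴.
Hole 2 (subtracted): ⌀32, A = 804.248 mm², x = 120 mm, Ī = 51471.9 mm⁴.
Hole 3 (subtracted): ⌀32, A = 804.248 mm², x = 180 mm, Ī = 51471.9 mm⁴.
Hole 4 (subtracted): ⌀32, A = 804.248 mm², x = 240 mm, Ī = 51471.9 mm⁴.
By symmetry the centroid is at mid-width, x̄ = 150 mm.
Transfer each piece to the centroidal y-axis using Ī + A·d² with d = x − 150:
  plate: d = 0 mm → contributes +157 500 000 mm⁴
  hole 1: d = -90 mm → contributes −6 565 878 mm⁴
  hole 2: d = -30 mm → contributes −775 295 mm⁴
  hole 3: d = 30 mm → contributes −775 295 mm⁴
  hole 4: d = 90 mm → contributes −6 565 878 mm⁴
Total I = 142 817 654 mm⁴.

Iy ≈ 1.428 × 10⁸ mm⁴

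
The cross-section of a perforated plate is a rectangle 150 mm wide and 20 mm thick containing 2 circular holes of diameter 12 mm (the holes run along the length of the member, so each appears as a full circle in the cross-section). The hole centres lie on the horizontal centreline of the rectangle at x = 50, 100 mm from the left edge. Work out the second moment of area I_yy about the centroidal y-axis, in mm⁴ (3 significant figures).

I_yy ≈ 5.48 × 10⁶ mm⁴

Decompose the section into non-overlapping parts with the origin at the bottom-left of its bounding rectangle.
Plate: 150 × 20, A = 3 000 mm², x = 75 mm, Ī = 5 625 000 mm⁴.
Hole 1 (subtracted): ⌀12, A = 113.1 mm², x = 50 mm, Ī = 1017.9 mm⁴.
Hole 2 (subtracted): ⌀12, A = 113.1 mm², x = 100 mm, Ī = 1017.9 mm⁴.
By symmetry the centroid is at mid-width, x̄ = 75 mm.
Transfer each piece to the centroidal y-axis using Ī + A·d² with d = x − 75:
  plate: d = 0 mm → contributes +5 625 000 mm⁴
  hole 1: d = -25 mm → contributes −71 704 mm⁴
  hole 2: d = 25 mm → contributes −71 704 mm⁴
Total I = 5 481 593 mm⁴.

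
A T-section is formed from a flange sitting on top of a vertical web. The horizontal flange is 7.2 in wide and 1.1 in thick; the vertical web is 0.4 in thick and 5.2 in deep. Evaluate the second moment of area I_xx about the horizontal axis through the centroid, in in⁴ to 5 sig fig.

Break the section into simple shapes (no overlaps), measuring from the bottom-left corner of the bounding box.
Flange: 7.2 × 1.1, A = 7.92 in², y = 5.75 in, Ī = 0.7986 in⁴.
Web: 0.4 × 5.2, A = 2.08 in², y = 2.6 in, Ī = 4.686933 in⁴.
Centroid: ȳ = ΣA·y / ΣA = 5.0948 in.
Transfer each piece to the horizontal axis through the centroid using Ī + A·d² with d = y − 5.0948:
  flange: d = 0.6552 in → contributes +4.198553 in⁴
  web: d = -2.4948 in → contributes +17.63291 in⁴
Total I = 21.83146 in⁴.

I_xx ≈ 21.831 in⁴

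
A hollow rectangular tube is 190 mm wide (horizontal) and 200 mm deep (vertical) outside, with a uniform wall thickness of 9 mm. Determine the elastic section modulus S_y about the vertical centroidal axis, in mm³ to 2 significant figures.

Break the section into simple shapes (no overlaps), measuring from the bottom-left corner of the bounding box.
Outer rectangle: 190 × 200, A = 38 000 mm², x = 95 mm, Ī = 114 316 667 mm⁴.
Inner void (subtracted): 172 × 182, A = 31 304 mm², x = 95 mm, Ī = 77 174 795 mm⁴.
By symmetry the centroid is at mid-width, x̄ = 95 mm.
All pieces are centred on the vertical centroidal axis, so I = ΣĪ (holes subtracted) = 37 141 872 mm⁴.
Extreme fibre distance c = 95 mm; S = I/c = 390 967 mm³.

S_y ≈ 3.9 × 10⁵ mm³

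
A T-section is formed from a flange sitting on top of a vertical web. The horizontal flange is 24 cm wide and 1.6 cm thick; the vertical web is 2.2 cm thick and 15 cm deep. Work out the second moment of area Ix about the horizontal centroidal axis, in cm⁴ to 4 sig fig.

Ix ≈ 1850 cm⁴

Break the section into simple shapes (no overlaps), measuring from the bottom-left corner of the bounding box.
Flange: 24 × 1.6, A = 38.4 cm², y = 15.8 cm, Ī = 8.192 cm⁴.
Web: 2.2 × 15, A = 33 cm², y = 7.5 cm, Ī = 618.75 cm⁴.
Centroid: ȳ = ΣA·y / ΣA = 11.9639 cm.
Transfer each piece to the horizontal centroidal axis using Ī + A·d² with d = y − 11.9639:
  flange: d = 3.83613 cm → contributes +573.284 cm⁴
  web: d = -4.46387 cm → contributes +1276.31 cm⁴
Total I = 1849.59 cm⁴.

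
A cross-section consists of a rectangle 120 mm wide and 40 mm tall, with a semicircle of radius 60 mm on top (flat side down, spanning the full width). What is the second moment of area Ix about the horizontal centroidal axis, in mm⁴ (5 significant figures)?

Decompose the section into non-overlapping parts with the origin at the bottom-left of its bounding rectangle.
Rectangular body: 120 × 40, A = 4 800 mm², y = 20 mm, Ī = 640 000 mm⁴.
Semicircular cap: semicircle r = 60, A = 5654.867 mm², y = 65.46479 mm, Ī = 1 422 450 mm⁴.
Centroid: ȳ = ΣA·y / ΣA = 44.59116 mm.
Transfer each piece to the horizontal centroidal axis using Ī + A·d² with d = y − 44.59116:
  rectangular body: d = -24.59116 mm → contributes +3 542 681 mm⁴
  semicircular cap: d = 20.87363 mm → contributes +3 886 323 mm⁴
Total I = 7 429 004 mm⁴.

Ix ≈ 7.4290 × 10⁶ mm⁴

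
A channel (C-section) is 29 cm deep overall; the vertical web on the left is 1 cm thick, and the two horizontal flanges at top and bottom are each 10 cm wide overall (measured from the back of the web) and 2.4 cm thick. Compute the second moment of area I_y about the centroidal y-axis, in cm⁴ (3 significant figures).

Break the section into simple shapes (no overlaps), measuring from the bottom-left corner of the bounding box.
Web: 1 × 29, A = 29 cm², x = 0.5 cm, Ī = 2.4167 cm⁴.
Top flange (beyond web): 9 × 2.4, A = 21.6 cm², x = 5.5 cm, Ī = 145.8 cm⁴.
Bottom flange (beyond web): 9 × 2.4, A = 21.6 cm², x = 5.5 cm, Ī = 145.8 cm⁴.
Centroid: x̄ = ΣA·x / ΣA = 3.4917 cm.
Transfer each piece to the centroidal y-axis using Ī + A·d² with d = x − 3.4917:
  web: d = -2.9917 cm → contributes +261.97 cm⁴
  top flange (beyond web): d = 2.0083 cm → contributes +232.92 cm⁴
  bottom flange (beyond web): d = 2.0083 cm → contributes +232.92 cm⁴
Total I = 727.81 cm⁴.

I_y ≈ 728 cm⁴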